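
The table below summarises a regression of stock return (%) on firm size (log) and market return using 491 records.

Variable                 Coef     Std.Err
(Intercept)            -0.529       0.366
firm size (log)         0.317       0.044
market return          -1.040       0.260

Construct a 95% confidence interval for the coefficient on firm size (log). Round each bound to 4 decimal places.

Read off: b = 0.317, SE = 0.044 for firm size (log).
df = n − k − 1 = 491 − 2 − 1 = 488.
t* = t_{0.025, 488} = 1.964837.
Margin = t* × SE = 1.964837 × 0.044 = 0.086453.
CI: 0.317 ± 0.086453 → (0.2305, 0.4035).

(0.2305, 0.4035)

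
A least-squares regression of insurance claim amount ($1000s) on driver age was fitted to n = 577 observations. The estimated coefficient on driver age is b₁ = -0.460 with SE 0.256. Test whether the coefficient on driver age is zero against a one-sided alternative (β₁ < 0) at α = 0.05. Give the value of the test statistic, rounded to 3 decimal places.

t = -1.797

H₀: β₁ = 0 vs H₁: β₁ < 0.
t = (b₁ − β₁⁰)/SE = -0.460 / 0.256 = -1.797.
df = n − 2 = 577 − 2 = 575.
One-sided p ≈ 0.0364, which is < 0.05, so reject H₀.
There is evidence that the true slope on driver age is negative.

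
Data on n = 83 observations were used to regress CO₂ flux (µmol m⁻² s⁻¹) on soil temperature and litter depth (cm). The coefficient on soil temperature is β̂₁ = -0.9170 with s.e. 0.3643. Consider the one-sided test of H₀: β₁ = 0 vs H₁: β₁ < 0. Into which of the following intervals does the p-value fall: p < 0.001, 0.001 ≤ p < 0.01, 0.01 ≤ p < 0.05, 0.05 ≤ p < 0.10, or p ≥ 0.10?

t = -0.9170 / 0.3643 = -2.517.
df = n − k − 1 = 83 − 2 − 1 = 80.
One-sided p = P(T_{80} < t) ≈ 0.0069.
So 0.001 ≤ p < 0.01.

0.001 ≤ p < 0.01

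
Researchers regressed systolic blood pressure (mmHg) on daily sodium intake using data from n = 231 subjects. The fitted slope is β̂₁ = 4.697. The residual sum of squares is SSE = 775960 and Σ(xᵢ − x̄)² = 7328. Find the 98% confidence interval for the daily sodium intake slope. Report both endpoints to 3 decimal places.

(3.104, 6.290)

MSE = SSE/(n − 2) = 775960/229 = 3388.47.
SE(β̂₁) = √(MSE/Sₓₓ) = √(3388.47/7328) = 0.68.
df = n − 2 = 229.
t* = t_{0.01, 229} = 2.342742.
Margin = t* × SE = 2.342742 × 0.68 = 1.59307.
CI: 4.697 ± 1.59307 → (3.104, 6.290).
With 98% confidence, each one-unit increase in daily sodium intake is associated with a change of between 3.104 and 6.290 mmHg in systolic blood pressure.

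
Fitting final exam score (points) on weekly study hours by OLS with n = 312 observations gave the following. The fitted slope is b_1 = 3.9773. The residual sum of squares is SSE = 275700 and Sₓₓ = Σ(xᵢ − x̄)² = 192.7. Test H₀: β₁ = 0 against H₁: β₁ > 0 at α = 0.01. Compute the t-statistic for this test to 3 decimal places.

t = 1.851

MSE = SSE/(n − 2) = 275700/310 = 889.355.
SE(b_1) = √(MSE/Sₓₓ) = √(889.355/192.7) = 2.14831.
t = 3.9773 / 2.14831 = 1.851.
df = n − 2 = 310.
One-sided p ≈ 0.0325, which is ≥ 0.01, so fail to reject H₀.
The data do not give significant evidence that the true slope on weekly study hours is positive.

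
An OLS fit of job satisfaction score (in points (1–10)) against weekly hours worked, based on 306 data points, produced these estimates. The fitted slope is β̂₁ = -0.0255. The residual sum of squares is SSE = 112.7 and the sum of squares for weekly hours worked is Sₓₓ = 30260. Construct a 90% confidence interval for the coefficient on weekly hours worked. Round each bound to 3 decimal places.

(-0.031, -0.020)

MSE = SSE/(n − 2) = 112.7/304 = 0.370724.
SE(β̂₁) = √(MSE/Sₓₓ) = √(0.370724/30260) = 0.00350018.
df = n − 2 = 304.
t* = t_{0.05, 304} = 1.649881.
Margin = t* × SE = 1.649881 × 0.00350018 = 0.00577.
CI: -0.0255 ± 0.00577 → (-0.031, -0.020).
With 90% confidence, each one-unit increase in weekly hours worked is associated with a change of between -0.031 and -0.020 points (1–10) in job satisfaction score.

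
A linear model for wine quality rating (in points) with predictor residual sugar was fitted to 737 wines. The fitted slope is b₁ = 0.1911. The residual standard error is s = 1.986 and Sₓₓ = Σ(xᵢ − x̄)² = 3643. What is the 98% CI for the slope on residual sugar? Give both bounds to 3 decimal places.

SE(b₁) = s/√Sₓₓ = 1.986/√3643 = 0.0329041.
df = n − 2 = 735.
t* = t_{0.01, 735} = 2.331432.
Margin = t* × SE = 2.331432 × 0.0329041 = 0.07671.
CI: 0.1911 ± 0.07671 → (0.114, 0.268).
With 98% confidence, each one-unit increase in residual sugar is associated with a change of between 0.114 and 0.268 points in wine quality rating.

(0.114, 0.268)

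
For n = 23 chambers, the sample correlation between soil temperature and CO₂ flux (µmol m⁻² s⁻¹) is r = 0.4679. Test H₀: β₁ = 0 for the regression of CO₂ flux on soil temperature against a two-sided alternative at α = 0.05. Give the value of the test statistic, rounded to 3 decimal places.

t = r·√(n − 2)/√(1 − r²) = 0.4679·√21/√0.78107 = 2.426.
df = n − 2 = 21.
Two-sided p ≈ 0.0244, which is < 0.05, so reject H₀.
There is evidence of a linear association between soil temperature and CO₂ flux.

t = 2.426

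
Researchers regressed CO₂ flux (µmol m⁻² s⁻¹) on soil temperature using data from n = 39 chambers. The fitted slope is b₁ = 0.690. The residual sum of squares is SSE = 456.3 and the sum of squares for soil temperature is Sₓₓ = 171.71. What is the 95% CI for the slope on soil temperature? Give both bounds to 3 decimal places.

(0.147, 1.233)

MSE = SSE/(n − 2) = 456.3/37 = 12.3324.
SE(b₁) = √(MSE/Sₓₓ) = √(12.3324/171.71) = 0.267995.
df = n − 2 = 37.
t* = t_{0.025, 37} = 2.026192.
Margin = t* × SE = 2.026192 × 0.267995 = 0.54301.
CI: 0.690 ± 0.54301 → (0.147, 1.233).
With 95% confidence, each one-unit increase in soil temperature is associated with a change of between 0.147 and 1.233 µmol m⁻² s⁻¹ in CO₂ flux.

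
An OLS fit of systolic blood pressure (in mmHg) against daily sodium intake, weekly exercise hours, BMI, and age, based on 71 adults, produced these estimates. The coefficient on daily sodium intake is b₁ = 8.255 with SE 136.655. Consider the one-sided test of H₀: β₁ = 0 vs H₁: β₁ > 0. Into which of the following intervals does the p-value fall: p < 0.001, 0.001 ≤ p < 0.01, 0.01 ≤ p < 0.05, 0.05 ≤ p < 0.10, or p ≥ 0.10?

t = 8.255 / 136.655 = 0.060.
df = n − k − 1 = 71 − 4 − 1 = 66.
One-sided p = P(T_{66} > t) ≈ 0.4760.
So p ≥ 0.10.

p ≥ 0.10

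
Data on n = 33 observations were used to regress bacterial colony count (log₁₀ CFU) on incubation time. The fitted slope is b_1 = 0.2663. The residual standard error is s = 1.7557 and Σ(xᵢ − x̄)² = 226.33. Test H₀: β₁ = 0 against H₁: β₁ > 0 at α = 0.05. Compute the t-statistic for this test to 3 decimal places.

SE(b_1) = s/√Sₓₓ = 1.7557/√226.33 = 0.116702.
t = 0.2663 / 0.116702 = 2.282.
df = n − 2 = 31.
One-sided p ≈ 0.0148, which is < 0.05, so reject H₀.
There is evidence that the true slope on incubation time is positive.

t = 2.282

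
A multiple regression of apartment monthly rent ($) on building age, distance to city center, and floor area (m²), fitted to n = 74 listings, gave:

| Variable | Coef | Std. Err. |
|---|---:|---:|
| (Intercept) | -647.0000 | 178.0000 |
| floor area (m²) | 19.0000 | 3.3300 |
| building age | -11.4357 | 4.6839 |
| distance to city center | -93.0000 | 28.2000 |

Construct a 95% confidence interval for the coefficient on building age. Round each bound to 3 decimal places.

(-20.777, -2.094)

Read off: b = -11.4357, SE = 4.6839 for building age.
df = n − k − 1 = 74 − 3 − 1 = 70.
t* = t_{0.025, 70} = 1.994437.
Margin = t* × SE = 1.994437 × 4.6839 = 9.34174.
CI: -11.4357 ± 9.34174 → (-20.777, -2.094).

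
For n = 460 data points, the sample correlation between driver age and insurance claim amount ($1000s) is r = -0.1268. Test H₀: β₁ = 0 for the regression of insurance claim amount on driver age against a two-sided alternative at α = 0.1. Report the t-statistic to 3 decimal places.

t = -2.736

t = r·√(n − 2)/√(1 − r²) = -0.1268·√458/√0.983922 = -2.736.
df = n − 2 = 458.
Two-sided p ≈ 0.0065, which is < 0.1, so reject H₀.
There is evidence of a linear association between driver age and insurance claim amount.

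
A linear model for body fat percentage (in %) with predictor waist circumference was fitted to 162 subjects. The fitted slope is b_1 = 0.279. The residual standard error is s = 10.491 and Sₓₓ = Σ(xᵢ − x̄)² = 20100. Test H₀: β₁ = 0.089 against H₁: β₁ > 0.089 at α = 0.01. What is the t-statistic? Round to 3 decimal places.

t = 2.568

SE(b_1) = s/√Sₓₓ = 10.491/√20100 = 0.0739978.
t = (0.279 − 0.089) / 0.0739978 = 2.568.
df = n − 2 = 160.
One-sided p ≈ 0.0056, which is < 0.01, so reject H₀.
There is evidence that the true slope on waist circumference exceeds 0.089 % per unit.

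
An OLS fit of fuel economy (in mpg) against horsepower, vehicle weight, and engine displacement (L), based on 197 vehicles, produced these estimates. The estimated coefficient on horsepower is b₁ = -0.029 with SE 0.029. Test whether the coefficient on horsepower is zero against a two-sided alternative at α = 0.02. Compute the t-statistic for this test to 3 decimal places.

H₀: β₁ = 0 vs H₁: β₁ ≠ 0.
t = (b₁ − β₁⁰)/SE = -0.029 / 0.029 = -1.000.
df = n − k − 1 = 197 − 3 − 1 = 193.
Two-sided p ≈ 0.3186, which is ≥ 0.02, so fail to reject H₀.
The data do not give significant evidence of an association between horsepower and fuel economy, after adjusting for the other predictors.

t = -1.000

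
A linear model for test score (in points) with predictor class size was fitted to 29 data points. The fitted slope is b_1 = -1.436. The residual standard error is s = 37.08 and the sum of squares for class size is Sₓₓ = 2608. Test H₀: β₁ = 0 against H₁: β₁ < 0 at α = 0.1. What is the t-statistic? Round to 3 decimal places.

t = -1.978

SE(b_1) = s/√Sₓₓ = 37.08/√2608 = 0.726082.
t = -1.436 / 0.726082 = -1.978.
df = n − 2 = 27.
One-sided p ≈ 0.0291, which is < 0.1, so reject H₀.
There is evidence that the true slope on class size is negative.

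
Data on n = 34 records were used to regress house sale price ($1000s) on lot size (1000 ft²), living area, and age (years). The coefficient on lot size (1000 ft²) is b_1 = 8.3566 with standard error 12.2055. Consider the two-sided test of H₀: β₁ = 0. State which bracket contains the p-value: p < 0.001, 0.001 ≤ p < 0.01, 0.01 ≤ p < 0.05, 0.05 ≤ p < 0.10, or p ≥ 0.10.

t = 8.3566 / 12.2055 = 0.685.
df = n − k − 1 = 34 − 3 − 1 = 30.
Two-sided p = 2·P(T_{30} > |t|) ≈ 0.4988.
So p ≥ 0.10.

p ≥ 0.10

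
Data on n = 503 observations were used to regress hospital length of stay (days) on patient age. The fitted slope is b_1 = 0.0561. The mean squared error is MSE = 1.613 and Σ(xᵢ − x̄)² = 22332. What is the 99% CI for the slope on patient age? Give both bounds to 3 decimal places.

SE(b_1) = √(MSE/Sₓₓ) = √(1.613/22332) = 0.00849872.
df = n − 2 = 501.
t* = t_{0.005, 501} = 2.585678.
Margin = t* × SE = 2.585678 × 0.00849872 = 0.02197.
CI: 0.0561 ± 0.02197 → (0.034, 0.078).
With 99% confidence, each one-unit increase in patient age is associated with a change of between 0.034 and 0.078 days in hospital length of stay.

(0.034, 0.078)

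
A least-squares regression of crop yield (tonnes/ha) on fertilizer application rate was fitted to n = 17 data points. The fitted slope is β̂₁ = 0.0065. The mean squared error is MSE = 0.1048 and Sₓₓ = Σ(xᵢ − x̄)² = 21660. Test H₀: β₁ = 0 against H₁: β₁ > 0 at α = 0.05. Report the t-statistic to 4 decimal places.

SE(β̂₁) = √(MSE/Sₓₓ) = √(0.1048/21660) = 0.00219964.
t = 0.0065 / 0.00219964 = 2.9550.
df = n − 2 = 15.
One-sided p ≈ 0.0049, which is < 0.05, so reject H₀.
There is evidence that the true slope on fertilizer application rate is positive.

t = 2.9550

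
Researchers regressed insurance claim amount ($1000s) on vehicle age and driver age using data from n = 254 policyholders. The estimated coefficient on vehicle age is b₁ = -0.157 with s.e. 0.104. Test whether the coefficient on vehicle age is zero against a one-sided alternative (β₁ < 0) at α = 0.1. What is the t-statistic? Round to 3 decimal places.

t = -1.510

H₀: β₁ = 0 vs H₁: β₁ < 0.
t = (b₁ − β₁⁰)/SE = -0.157 / 0.104 = -1.510.
df = n − k − 1 = 254 − 2 − 1 = 251.
One-sided p ≈ 0.0662, which is < 0.1, so reject H₀.
There is evidence that the true slope on vehicle age is negative, holding the other predictors fixed.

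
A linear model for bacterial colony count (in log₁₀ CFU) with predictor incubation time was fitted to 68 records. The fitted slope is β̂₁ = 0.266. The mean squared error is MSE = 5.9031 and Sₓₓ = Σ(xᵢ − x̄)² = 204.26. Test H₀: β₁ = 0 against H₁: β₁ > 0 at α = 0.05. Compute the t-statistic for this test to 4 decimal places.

t = 1.5647

SE(β̂₁) = √(MSE/Sₓₓ) = √(5.9031/204.26) = 0.17.
t = 0.266 / 0.17 = 1.5647.
df = n − 2 = 66.
One-sided p ≈ 0.0612, which is ≥ 0.05, so fail to reject H₀.
The data do not give significant evidence that the true slope on incubation time is positive.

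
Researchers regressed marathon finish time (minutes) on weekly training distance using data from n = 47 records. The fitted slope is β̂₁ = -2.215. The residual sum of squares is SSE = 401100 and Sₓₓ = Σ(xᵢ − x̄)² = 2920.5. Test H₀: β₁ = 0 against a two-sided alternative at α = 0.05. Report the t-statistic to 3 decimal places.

MSE = SSE/(n − 2) = 401100/45 = 8913.33.
SE(β̂₁) = √(MSE/Sₓₓ) = √(8913.33/2920.5) = 1.74699.
t = -2.215 / 1.74699 = -1.268.
df = n − 2 = 45.
Two-sided p ≈ 0.2114, which is ≥ 0.05, so fail to reject H₀.
The data do not give significant evidence of an association between weekly training distance and marathon finish time.

t = -1.268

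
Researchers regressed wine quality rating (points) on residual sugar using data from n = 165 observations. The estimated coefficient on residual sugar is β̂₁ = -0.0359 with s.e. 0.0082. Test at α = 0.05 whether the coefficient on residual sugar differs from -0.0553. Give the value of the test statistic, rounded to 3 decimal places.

H₀: β₁ = -0.0553 vs H₁: β₁ ≠ -0.0553.
t = (β̂₁ − β₁⁰)/SE = (-0.0359 − (-0.0553)) / 0.0082 = 2.366.
df = n − 2 = 165 − 2 = 163.
Two-sided p ≈ 0.0192, which is < 0.05, so reject H₀.
There is evidence that the true slope on residual sugar differs from -0.0553 points per unit.

t = 2.366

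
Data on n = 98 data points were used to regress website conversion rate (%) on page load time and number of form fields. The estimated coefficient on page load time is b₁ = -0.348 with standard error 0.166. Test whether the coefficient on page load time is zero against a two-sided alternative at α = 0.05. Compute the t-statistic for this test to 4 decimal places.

H₀: β₁ = 0 vs H₁: β₁ ≠ 0.
t = (b₁ − β₁⁰)/SE = -0.348 / 0.166 = -2.0964.
df = n − k − 1 = 98 − 2 − 1 = 95.
Two-sided p ≈ 0.0387, which is < 0.05, so reject H₀.
There is evidence that page load time is associated with website conversion rate, holding the other predictors fixed.

t = -2.0964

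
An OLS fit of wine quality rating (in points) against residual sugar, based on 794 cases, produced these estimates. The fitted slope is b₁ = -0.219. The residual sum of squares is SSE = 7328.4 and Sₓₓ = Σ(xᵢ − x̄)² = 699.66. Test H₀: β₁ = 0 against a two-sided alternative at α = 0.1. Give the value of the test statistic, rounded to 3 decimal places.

t = -1.904

MSE = SSE/(n − 2) = 7328.4/792 = 9.25303.
SE(b₁) = √(MSE/Sₓₓ) = √(9.25303/699.66) = 0.115.
t = -0.219 / 0.115 = -1.904.
df = n − 2 = 792.
Two-sided p ≈ 0.0572, which is < 0.1, so reject H₀.
There is evidence that residual sugar is associated with wine quality rating.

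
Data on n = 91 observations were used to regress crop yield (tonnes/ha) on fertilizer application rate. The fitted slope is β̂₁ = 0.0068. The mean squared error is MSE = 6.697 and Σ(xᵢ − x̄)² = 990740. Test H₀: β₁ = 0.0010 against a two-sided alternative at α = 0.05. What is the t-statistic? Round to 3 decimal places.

t = 2.231

SE(β̂₁) = √(MSE/Sₓₓ) = √(6.697/990740) = 0.00259992.
t = (0.0068 − 0.0010) / 0.00259992 = 2.231.
df = n − 2 = 89.
Two-sided p ≈ 0.0282, which is < 0.05, so reject H₀.
There is evidence that the true slope on fertilizer application rate differs from 0.0010 tonnes/ha per unit.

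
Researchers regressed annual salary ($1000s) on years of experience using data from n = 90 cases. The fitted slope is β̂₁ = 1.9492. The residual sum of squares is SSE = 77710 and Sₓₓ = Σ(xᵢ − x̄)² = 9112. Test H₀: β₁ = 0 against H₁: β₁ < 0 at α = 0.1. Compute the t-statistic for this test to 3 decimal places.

t = 6.261

MSE = SSE/(n − 2) = 77710/88 = 883.068.
SE(β̂₁) = √(MSE/Sₓₓ) = √(883.068/9112) = 0.311308.
t = 1.9492 / 0.311308 = 6.261.
df = n − 2 = 88.
One-sided p ≈ 1.0000, which is ≥ 0.1, so fail to reject H₀.
The data do not give significant evidence that the true slope on years of experience is negative.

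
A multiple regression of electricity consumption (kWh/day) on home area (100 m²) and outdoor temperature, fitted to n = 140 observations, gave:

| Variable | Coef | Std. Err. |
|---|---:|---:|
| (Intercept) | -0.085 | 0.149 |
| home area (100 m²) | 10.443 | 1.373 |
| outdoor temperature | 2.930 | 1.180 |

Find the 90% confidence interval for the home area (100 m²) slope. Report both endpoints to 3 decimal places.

Read off: b = 10.443, SE = 1.373 for home area (100 m²).
df = n − k − 1 = 140 − 2 − 1 = 137.
t* = t_{0.05, 137} = 1.656052.
Margin = t* × SE = 1.656052 × 1.373 = 2.27376.
CI: 10.443 ± 2.27376 → (8.169, 12.717).

(8.169, 12.717)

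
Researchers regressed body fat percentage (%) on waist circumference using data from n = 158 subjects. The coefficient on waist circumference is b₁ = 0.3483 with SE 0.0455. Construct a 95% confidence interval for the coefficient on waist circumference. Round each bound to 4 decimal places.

(0.2584, 0.4382)

df = n − 2 = 158 − 2 = 156.
t* = t_{0.025, 156} = 1.975288.
Margin = t* × SE = 1.975288 × 0.0455 = 0.089876.
CI: 0.3483 ± 0.089876 → (0.2584, 0.4382).
With 95% confidence, each one-unit increase in waist circumference is associated with a change of between 0.2584 and 0.4382 % in body fat percentage.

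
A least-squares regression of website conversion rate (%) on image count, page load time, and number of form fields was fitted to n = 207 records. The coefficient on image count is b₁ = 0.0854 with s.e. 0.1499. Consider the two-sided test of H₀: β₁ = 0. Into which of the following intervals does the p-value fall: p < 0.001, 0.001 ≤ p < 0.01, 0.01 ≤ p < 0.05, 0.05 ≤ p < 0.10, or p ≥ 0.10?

t = 0.0854 / 0.1499 = 0.570.
df = n − k − 1 = 207 − 3 − 1 = 203.
Two-sided p = 2·P(T_{203} > |t|) ≈ 0.5695.
So p ≥ 0.10.

p ≥ 0.10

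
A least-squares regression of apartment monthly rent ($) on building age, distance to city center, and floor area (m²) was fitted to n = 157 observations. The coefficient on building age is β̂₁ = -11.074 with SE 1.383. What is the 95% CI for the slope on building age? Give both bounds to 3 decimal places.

(-13.806, -8.342)

df = n − k − 1 = 157 − 3 − 1 = 153.
t* = t_{0.025, 153} = 1.97559.
Margin = t* × SE = 1.97559 × 1.383 = 2.73224.
CI: -11.074 ± 2.73224 → (-13.806, -8.342).
With 95% confidence, each one-unit increase in building age is associated with a change of between -13.806 and -8.342 $ in apartment monthly rent, holding the other predictors fixed.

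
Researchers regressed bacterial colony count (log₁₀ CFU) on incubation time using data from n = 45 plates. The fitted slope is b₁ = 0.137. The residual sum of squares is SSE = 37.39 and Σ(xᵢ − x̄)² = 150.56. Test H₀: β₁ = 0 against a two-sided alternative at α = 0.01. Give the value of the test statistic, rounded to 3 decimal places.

MSE = SSE/(n − 2) = 37.39/43 = 0.869535.
SE(b₁) = √(MSE/Sₓₓ) = √(0.869535/150.56) = 0.0759956.
t = 0.137 / 0.0759956 = 1.803.
df = n − 2 = 43.
Two-sided p ≈ 0.0784, which is ≥ 0.01, so fail to reject H₀.
The data do not give significant evidence of an association between incubation time and bacterial colony count.

t = 1.803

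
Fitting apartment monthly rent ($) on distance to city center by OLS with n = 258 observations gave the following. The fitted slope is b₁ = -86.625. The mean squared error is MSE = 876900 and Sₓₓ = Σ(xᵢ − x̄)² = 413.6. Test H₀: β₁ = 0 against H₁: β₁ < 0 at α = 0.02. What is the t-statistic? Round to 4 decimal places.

SE(b₁) = √(MSE/Sₓₓ) = √(876900/413.6) = 46.0452.
t = -86.625 / 46.0452 = -1.8813.
df = n − 2 = 256.
One-sided p ≈ 0.0305, which is ≥ 0.02, so fail to reject H₀.
The data do not give significant evidence that the true slope on distance to city center is negative.

t = -1.8813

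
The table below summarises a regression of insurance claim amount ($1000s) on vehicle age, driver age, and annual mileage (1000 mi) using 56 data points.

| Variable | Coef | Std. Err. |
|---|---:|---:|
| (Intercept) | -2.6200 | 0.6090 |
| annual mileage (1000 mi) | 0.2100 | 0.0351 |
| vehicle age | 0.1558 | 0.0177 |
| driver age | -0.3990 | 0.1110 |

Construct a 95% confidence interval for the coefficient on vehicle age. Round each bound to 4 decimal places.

Read off: b = 0.1558, SE = 0.0177 for vehicle age.
df = n − k − 1 = 56 − 3 − 1 = 52.
t* = t_{0.025, 52} = 2.006647.
Margin = t* × SE = 2.006647 × 0.0177 = 0.035518.
CI: 0.1558 ± 0.035518 → (0.1203, 0.1913).

(0.1203, 0.1913)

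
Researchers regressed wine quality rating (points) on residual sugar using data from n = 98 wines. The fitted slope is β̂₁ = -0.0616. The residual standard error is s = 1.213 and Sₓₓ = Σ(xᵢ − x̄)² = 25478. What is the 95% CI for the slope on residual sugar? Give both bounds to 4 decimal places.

SE(β̂₁) = s/√Sₓₓ = 1.213/√25478 = 0.00759938.
df = n − 2 = 96.
t* = t_{0.025, 96} = 1.984984.
Margin = t* × SE = 1.984984 × 0.00759938 = 0.015085.
CI: -0.0616 ± 0.015085 → (-0.0767, -0.0465).
With 95% confidence, each one-unit increase in residual sugar is associated with a change of between -0.0767 and -0.0465 points in wine quality rating.

(-0.0767, -0.0465)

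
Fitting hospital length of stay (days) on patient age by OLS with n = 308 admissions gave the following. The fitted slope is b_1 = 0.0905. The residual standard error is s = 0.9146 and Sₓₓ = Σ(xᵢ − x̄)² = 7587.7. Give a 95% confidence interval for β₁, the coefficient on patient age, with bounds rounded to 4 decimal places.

SE(b_1) = s/√Sₓₓ = 0.9146/√7587.7 = 0.0104997.
df = n − 2 = 306.
t* = t_{0.025, 306} = 1.967747.
Margin = t* × SE = 1.967747 × 0.0104997 = 0.020661.
CI: 0.0905 ± 0.020661 → (0.0698, 0.1112).
With 95% confidence, each one-unit increase in patient age is associated with a change of between 0.0698 and 0.1112 days in hospital length of stay.

(0.0698, 0.1112)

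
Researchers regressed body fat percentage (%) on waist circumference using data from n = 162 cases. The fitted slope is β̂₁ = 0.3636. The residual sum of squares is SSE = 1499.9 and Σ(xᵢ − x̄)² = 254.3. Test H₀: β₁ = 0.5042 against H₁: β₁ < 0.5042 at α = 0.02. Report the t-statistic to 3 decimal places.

MSE = SSE/(n − 2) = 1499.9/160 = 9.37438.
SE(β̂₁) = √(MSE/Sₓₓ) = √(9.37438/254.3) = 0.191999.
t = (0.3636 − 0.5042) / 0.191999 = -0.732.
df = n − 2 = 160.
One-sided p ≈ 0.2325, which is ≥ 0.02, so fail to reject H₀.
The data do not give significant evidence that the true slope on waist circumference is below 0.5042 % per unit.

t = -0.732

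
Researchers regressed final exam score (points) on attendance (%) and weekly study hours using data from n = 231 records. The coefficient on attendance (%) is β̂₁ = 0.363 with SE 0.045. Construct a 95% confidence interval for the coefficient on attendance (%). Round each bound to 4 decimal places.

df = n − k − 1 = 231 − 2 − 1 = 228.
t* = t_{0.025, 228} = 1.970423.
Margin = t* × SE = 1.970423 × 0.045 = 0.088669.
CI: 0.363 ± 0.088669 → (0.2743, 0.4517).
With 95% confidence, each one-unit increase in attendance (%) is associated with a change of between 0.2743 and 0.4517 points in final exam score, holding the other predictors fixed.

(0.2743, 0.4517)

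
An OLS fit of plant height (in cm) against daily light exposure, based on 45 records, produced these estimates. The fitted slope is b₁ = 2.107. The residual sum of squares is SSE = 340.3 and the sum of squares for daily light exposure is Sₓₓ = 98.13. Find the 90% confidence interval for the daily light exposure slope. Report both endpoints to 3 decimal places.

(1.630, 2.584)

MSE = SSE/(n − 2) = 340.3/43 = 7.91395.
SE(b₁) = √(MSE/Sₓₓ) = √(7.91395/98.13) = 0.283985.
df = n − 2 = 43.
t* = t_{0.05, 43} = 1.681071.
Margin = t* × SE = 1.681071 × 0.283985 = 0.47740.
CI: 2.107 ± 0.47740 → (1.630, 2.584).
With 90% confidence, each one-unit increase in daily light exposure is associated with a change of between 1.630 and 2.584 cm in plant height.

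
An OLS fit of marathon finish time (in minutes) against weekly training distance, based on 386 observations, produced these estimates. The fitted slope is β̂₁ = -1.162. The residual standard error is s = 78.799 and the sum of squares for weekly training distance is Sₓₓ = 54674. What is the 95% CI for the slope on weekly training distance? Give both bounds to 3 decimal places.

SE(β̂₁) = s/√Sₓₓ = 78.799/√54674 = 0.337.
df = n − 2 = 384.
t* = t_{0.025, 384} = 1.966161.
Margin = t* × SE = 1.966161 × 0.337 = 0.66260.
CI: -1.162 ± 0.66260 → (-1.825, -0.499).
With 95% confidence, each one-unit increase in weekly training distance is associated with a change of between -1.825 and -0.499 minutes in marathon finish time.

(-1.825, -0.499)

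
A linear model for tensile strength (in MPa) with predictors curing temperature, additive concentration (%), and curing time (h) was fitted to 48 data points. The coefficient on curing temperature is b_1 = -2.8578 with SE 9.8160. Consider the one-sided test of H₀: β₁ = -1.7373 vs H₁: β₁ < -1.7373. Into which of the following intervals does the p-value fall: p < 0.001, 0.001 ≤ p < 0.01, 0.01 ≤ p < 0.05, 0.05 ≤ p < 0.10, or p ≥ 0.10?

t = (-2.8578 − (-1.7373)) / 9.8160 = -0.114.
df = n − k − 1 = 48 − 3 − 1 = 44.
One-sided p = P(T_{44} < t) ≈ 0.4548.
So p ≥ 0.10.

p ≥ 0.10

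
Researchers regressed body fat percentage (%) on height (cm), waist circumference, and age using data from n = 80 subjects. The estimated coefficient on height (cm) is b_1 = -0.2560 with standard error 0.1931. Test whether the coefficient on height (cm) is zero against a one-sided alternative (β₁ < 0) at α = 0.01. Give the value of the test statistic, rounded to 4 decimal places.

t = -1.3257

H₀: β₁ = 0 vs H₁: β₁ < 0.
t = (b_1 − β₁⁰)/SE = -0.2560 / 0.1931 = -1.3257.
df = n − k − 1 = 80 − 3 − 1 = 76.
One-sided p ≈ 0.0944, which is ≥ 0.01, so fail to reject H₀.
The data do not give significant evidence that the true slope on height (cm) is negative, holding the other predictors fixed.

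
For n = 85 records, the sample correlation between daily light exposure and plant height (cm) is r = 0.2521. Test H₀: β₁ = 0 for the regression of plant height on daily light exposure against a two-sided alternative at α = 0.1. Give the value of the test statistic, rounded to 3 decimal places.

t = r·√(n − 2)/√(1 − r²) = 0.2521·√83/√0.936446 = 2.373.
df = n − 2 = 83.
Two-sided p ≈ 0.0199, which is < 0.1, so reject H₀.
There is evidence of a linear association between daily light exposure and plant height.

t = 2.373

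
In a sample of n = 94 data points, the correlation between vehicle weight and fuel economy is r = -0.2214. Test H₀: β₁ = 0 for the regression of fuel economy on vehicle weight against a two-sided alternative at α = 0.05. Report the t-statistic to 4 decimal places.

t = -2.1776

t = r·√(n − 2)/√(1 − r²) = -0.2214·√92/√0.950982 = -2.1776.
df = n − 2 = 92.
Two-sided p ≈ 0.0320, which is < 0.05, so reject H₀.
There is evidence of a linear association between vehicle weight and fuel economy.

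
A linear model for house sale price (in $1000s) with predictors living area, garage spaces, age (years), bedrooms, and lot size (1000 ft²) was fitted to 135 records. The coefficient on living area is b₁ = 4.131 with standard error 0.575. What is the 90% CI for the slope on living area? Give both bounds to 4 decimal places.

(3.1784, 5.0836)

df = n − k − 1 = 135 − 5 − 1 = 129.
t* = t_{0.05, 129} = 1.656752.
Margin = t* × SE = 1.656752 × 0.575 = 0.952632.
CI: 4.131 ± 0.952632 → (3.1784, 5.0836).
With 90% confidence, each one-unit increase in living area is associated with a change of between 3.1784 and 5.0836 $1000s in house sale price, holding the other predictors fixed.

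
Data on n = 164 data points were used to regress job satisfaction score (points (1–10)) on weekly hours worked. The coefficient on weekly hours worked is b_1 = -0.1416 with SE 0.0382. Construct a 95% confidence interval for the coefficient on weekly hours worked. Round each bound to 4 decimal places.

df = n − 2 = 164 − 2 = 162.
t* = t_{0.025, 162} = 1.974716.
Margin = t* × SE = 1.974716 × 0.0382 = 0.075434.
CI: -0.1416 ± 0.075434 → (-0.2170, -0.0662).
With 95% confidence, each one-unit increase in weekly hours worked is associated with a change of between -0.2170 and -0.0662 points (1–10) in job satisfaction score.

(-0.2170, -0.0662)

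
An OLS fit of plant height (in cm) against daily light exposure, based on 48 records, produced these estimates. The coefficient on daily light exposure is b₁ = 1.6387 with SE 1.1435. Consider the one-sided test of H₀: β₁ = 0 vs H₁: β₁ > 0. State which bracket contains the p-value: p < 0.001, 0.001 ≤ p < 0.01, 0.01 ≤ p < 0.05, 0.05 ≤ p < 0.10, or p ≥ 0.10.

0.05 ≤ p < 0.10

t = 1.6387 / 1.1435 = 1.433.
df = n − 2 = 48 − 2 = 46.
One-sided p = P(T_{46} > t) ≈ 0.0793.
So 0.05 ≤ p < 0.10.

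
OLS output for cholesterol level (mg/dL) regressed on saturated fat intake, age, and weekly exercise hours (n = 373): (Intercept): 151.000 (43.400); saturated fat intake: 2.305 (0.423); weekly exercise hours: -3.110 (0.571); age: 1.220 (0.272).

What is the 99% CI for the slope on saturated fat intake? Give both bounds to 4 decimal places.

(1.2098, 3.4002)

Read off: b = 2.305, SE = 0.423 for saturated fat intake.
df = n − k − 1 = 373 − 3 − 1 = 369.
t* = t_{0.005, 369} = 2.589218.
Margin = t* × SE = 2.589218 × 0.423 = 1.095239.
CI: 2.305 ± 1.095239 → (1.2098, 3.4002).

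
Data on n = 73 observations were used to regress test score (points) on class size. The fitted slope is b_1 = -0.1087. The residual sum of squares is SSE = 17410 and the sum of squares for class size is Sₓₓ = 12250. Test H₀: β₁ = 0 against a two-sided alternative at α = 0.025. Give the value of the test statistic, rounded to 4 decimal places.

t = -0.7683

MSE = SSE/(n − 2) = 17410/71 = 245.211.
SE(b_1) = √(MSE/Sₓₓ) = √(245.211/12250) = 0.141482.
t = -0.1087 / 0.141482 = -0.7683.
df = n − 2 = 71.
Two-sided p ≈ 0.4449, which is ≥ 0.025, so fail to reject H₀.
The data do not give significant evidence of an association between class size and test score.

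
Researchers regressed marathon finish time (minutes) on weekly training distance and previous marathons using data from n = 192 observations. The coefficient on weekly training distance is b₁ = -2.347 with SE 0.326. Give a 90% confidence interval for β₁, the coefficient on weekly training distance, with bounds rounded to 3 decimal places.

(-2.886, -1.808)

df = n − k − 1 = 192 − 2 − 1 = 189.
t* = t_{0.05, 189} = 1.652956.
Margin = t* × SE = 1.652956 × 0.326 = 0.53886.
CI: -2.347 ± 0.53886 → (-2.886, -1.808).
With 90% confidence, each one-unit increase in weekly training distance is associated with a change of between -2.886 and -1.808 minutes in marathon finish time, holding the other predictors fixed.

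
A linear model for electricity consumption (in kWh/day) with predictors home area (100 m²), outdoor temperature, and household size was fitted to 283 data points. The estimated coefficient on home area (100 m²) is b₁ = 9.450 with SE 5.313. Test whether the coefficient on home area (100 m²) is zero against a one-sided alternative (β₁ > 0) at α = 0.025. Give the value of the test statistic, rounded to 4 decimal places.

H₀: β₁ = 0 vs H₁: β₁ > 0.
t = (b₁ − β₁⁰)/SE = 9.450 / 5.313 = 1.7787.
df = n − k − 1 = 283 − 3 − 1 = 279.
One-sided p ≈ 0.0382, which is ≥ 0.025, so fail to reject H₀.
The data do not give significant evidence that the true slope on home area (100 m²) is positive, holding the other predictors fixed.

t = 1.7787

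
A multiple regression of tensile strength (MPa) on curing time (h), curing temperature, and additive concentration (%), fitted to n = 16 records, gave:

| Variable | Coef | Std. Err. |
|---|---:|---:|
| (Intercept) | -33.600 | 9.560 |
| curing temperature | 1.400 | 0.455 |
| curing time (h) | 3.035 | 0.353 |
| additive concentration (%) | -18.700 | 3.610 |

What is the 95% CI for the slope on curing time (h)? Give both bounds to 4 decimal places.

Read off: b = 3.035, SE = 0.353 for curing time (h).
df = n − k − 1 = 16 − 3 − 1 = 12.
t* = t_{0.025, 12} = 2.178813.
Margin = t* × SE = 2.178813 × 0.353 = 0.769121.
CI: 3.035 ± 0.769121 → (2.2659, 3.8041).

(2.2659, 3.8041)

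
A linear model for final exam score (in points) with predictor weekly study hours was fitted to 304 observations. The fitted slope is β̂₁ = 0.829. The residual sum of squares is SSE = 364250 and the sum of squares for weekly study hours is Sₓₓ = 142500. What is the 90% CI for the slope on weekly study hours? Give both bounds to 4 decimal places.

(0.6772, 0.9808)

MSE = SSE/(n − 2) = 364250/302 = 1206.13.
SE(β̂₁) = √(MSE/Sₓₓ) = √(1206.13/142500) = 0.0920002.
df = n − 2 = 302.
t* = t_{0.05, 302} = 1.649915.
Margin = t* × SE = 1.649915 × 0.0920002 = 0.151793.
CI: 0.829 ± 0.151793 → (0.6772, 0.9808).
With 90% confidence, each one-unit increase in weekly study hours is associated with a change of between 0.6772 and 0.9808 points in final exam score.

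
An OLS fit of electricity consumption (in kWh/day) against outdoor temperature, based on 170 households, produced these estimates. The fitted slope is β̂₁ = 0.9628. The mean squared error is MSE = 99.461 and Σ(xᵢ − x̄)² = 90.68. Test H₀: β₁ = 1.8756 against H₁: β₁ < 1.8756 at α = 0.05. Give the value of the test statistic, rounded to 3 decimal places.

t = -0.872

SE(β̂₁) = √(MSE/Sₓₓ) = √(99.461/90.68) = 1.0473.
t = (0.9628 − 1.8756) / 1.0473 = -0.872.
df = n − 2 = 168.
One-sided p ≈ 0.1923, which is ≥ 0.05, so fail to reject H₀.
The data do not give significant evidence that the true slope on outdoor temperature is below 1.8756 kWh/day per unit.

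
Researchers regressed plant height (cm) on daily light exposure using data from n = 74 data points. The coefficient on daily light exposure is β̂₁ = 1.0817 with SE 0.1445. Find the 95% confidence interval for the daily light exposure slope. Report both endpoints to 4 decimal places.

df = n − 2 = 74 − 2 = 72.
t* = t_{0.025, 72} = 1.993464.
Margin = t* × SE = 1.993464 × 0.1445 = 0.288055.
CI: 1.0817 ± 0.288055 → (0.7936, 1.3698).
With 95% confidence, each one-unit increase in daily light exposure is associated with a change of between 0.7936 and 1.3698 cm in plant height.

(0.7936, 1.3698)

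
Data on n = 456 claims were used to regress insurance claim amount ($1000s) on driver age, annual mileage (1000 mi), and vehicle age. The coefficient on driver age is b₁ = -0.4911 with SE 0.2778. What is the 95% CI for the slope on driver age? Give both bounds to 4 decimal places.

(-1.0370, 0.0548)

df = n − k − 1 = 456 − 3 − 1 = 452.
t* = t_{0.025, 452} = 1.965226.
Margin = t* × SE = 1.965226 × 0.2778 = 0.545940.
CI: -0.4911 ± 0.545940 → (-1.0370, 0.0548).
With 95% confidence, each one-unit increase in driver age is associated with a change of between -1.0370 and 0.0548 $1000s in insurance claim amount, holding the other predictors fixed.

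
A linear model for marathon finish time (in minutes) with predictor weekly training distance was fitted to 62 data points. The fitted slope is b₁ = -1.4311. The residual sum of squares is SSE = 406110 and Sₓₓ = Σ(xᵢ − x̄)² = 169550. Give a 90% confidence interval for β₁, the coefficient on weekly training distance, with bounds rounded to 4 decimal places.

(-1.7649, -1.0973)

MSE = SSE/(n − 2) = 406110/60 = 6768.5.
SE(b₁) = √(MSE/Sₓₓ) = √(6768.5/169550) = 0.199801.
df = n − 2 = 60.
t* = t_{0.05, 60} = 1.670649.
Margin = t* × SE = 1.670649 × 0.199801 = 0.333797.
CI: -1.4311 ± 0.333797 → (-1.7649, -1.0973).
With 90% confidence, each one-unit increase in weekly training distance is associated with a change of between -1.7649 and -1.0973 minutes in marathon finish time.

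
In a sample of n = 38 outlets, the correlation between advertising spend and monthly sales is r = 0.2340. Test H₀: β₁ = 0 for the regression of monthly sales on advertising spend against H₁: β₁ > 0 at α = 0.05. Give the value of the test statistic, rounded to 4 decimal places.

t = 1.4441

t = r·√(n − 2)/√(1 − r²) = 0.2340·√36/√0.945244 = 1.4441.
df = n − 2 = 36.
One-sided p ≈ 0.0787, which is ≥ 0.05, so fail to reject H₀.
The data do not give significant evidence of a linear association between advertising spend and monthly sales.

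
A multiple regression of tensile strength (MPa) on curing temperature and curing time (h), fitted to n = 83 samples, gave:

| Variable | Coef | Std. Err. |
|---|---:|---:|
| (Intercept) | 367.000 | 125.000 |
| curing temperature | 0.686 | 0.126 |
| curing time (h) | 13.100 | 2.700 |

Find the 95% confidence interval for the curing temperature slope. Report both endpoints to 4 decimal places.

Read off: b = 0.686, SE = 0.126 for curing temperature.
df = n − k − 1 = 83 − 2 − 1 = 80.
t* = t_{0.025, 80} = 1.990063.
Margin = t* × SE = 1.990063 × 0.126 = 0.250748.
CI: 0.686 ± 0.250748 → (0.4353, 0.9367).

(0.4353, 0.9367)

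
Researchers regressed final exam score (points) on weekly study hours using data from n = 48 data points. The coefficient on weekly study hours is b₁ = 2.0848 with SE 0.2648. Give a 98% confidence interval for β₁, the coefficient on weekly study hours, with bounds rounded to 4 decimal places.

df = n − 2 = 48 − 2 = 46.
t* = t_{0.01, 46} = 2.410188.
Margin = t* × SE = 2.410188 × 0.2648 = 0.638218.
CI: 2.0848 ± 0.638218 → (1.4466, 2.7230).
With 98% confidence, each one-unit increase in weekly study hours is associated with a change of between 1.4466 and 2.7230 points in final exam score.

(1.4466, 2.7230)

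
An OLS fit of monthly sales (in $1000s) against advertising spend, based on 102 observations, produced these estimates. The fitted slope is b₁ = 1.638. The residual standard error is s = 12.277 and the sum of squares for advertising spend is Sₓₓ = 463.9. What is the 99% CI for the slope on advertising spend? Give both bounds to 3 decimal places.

SE(b₁) = s/√Sₓₓ = 12.277/√463.9 = 0.570007.
df = n − 2 = 100.
t* = t_{0.005, 100} = 2.625891.
Margin = t* × SE = 2.625891 × 0.570007 = 1.49678.
CI: 1.638 ± 1.49678 → (0.141, 3.135).
With 99% confidence, each one-unit increase in advertising spend is associated with a change of between 0.141 and 3.135 $1000s in monthly sales.

(0.141, 3.135)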